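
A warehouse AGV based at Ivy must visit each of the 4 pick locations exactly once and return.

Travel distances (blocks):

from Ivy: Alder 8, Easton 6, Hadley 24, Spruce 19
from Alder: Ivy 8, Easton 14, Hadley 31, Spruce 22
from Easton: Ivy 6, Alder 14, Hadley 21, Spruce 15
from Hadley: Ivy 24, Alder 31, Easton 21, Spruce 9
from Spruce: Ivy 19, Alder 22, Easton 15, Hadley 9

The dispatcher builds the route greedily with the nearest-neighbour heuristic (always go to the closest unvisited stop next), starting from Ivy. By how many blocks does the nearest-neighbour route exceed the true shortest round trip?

From Ivy: Easton=6, Alder=8, Spruce=19, Hadley=24 → choose Easton (6).
From Easton: Alder=14, Spruce=15, Hadley=21 → choose Alder (14).
From Alder: Spruce=22, Hadley=31 → choose Spruce (22).
From Spruce: Hadley=9 → choose Hadley (9).
NN route Ivy → Easton → Alder → Spruce → Hadley → Ivy costs 75.
Optimal: Ivy → Alder → Spruce → Hadley → Easton → Ivy costs 66 (by enumerating all 12 distinct tours).
Excess = 75 − 66 = 9.

9 blocks longer than the optimal tour.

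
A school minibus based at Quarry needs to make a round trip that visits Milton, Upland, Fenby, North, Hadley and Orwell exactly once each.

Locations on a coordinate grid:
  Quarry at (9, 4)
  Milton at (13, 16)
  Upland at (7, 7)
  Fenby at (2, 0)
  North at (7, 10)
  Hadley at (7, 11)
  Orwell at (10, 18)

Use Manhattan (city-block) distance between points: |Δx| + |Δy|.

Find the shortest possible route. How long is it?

Shortest round trip = 58.

With 6 stops there are 6!/2 = 360 distinct round trips (a route and its reverse cost the same).
Quarry - Milton - Upland - Fenby - North - Hadley - Orwell - Quarry: 16+15+12+15+1+10+15 = 84
Quarry - Milton - Upland - Fenby - North - Orwell - Hadley - Quarry: 16+15+12+15+11+10+9 = 88
Quarry - Milton - Upland - Fenby - Hadley - North - Orwell - Quarry: 16+15+12+16+1+11+15 = 86
Quarry - Milton - Upland - Fenby - Hadley - Orwell - North - Quarry: 16+15+12+16+10+11+8 = 88
Quarry - Milton - Upland - Fenby - Orwell - North - Hadley - Quarry: 16+15+12+26+11+1+9 = 90
Quarry - Milton - Upland - Fenby - Orwell - Hadley - North - Quarry: 16+15+12+26+10+1+8 = 88
Quarry - Milton - Upland - North - Fenby - Hadley - Orwell - Quarry: 16+15+3+15+16+10+15 = 90
Quarry - Milton - Upland - North - Fenby - Orwell - Hadley - Quarry: 16+15+3+15+26+10+9 = 94
… (352 more)
Quarry - Milton - Orwell - Hadley - North - Upland - Fenby - Quarry: 16+5+10+1+3+12+11 = 58  ← best
The minimum is 58.
One optimal route: Quarry → Milton → Orwell → Hadley → North → Upland → Fenby → Quarry (or its reverse).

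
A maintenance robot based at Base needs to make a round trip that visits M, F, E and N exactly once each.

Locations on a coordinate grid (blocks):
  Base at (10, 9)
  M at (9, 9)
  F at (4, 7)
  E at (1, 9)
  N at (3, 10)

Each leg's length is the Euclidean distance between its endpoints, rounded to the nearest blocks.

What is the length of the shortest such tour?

Minimum total distance: 19 blocks.

With 4 stops there are 4!/2 = 12 distinct round trips (a route and its reverse cost the same).
Base - M - F - E - N - Base: 1+5+4+2+7 = 19
Base - M - F - N - E - Base: 1+5+3+2+9 = 20
Base - M - E - F - N - Base: 1+8+4+3+7 = 23
Base - M - E - N - F - Base: 1+8+2+3+6 = 20
Base - M - N - F - E - Base: 1+6+3+4+9 = 23
Base - M - N - E - F - Base: 1+6+2+4+6 = 19
Base - F - M - E - N - Base: 6+5+8+2+7 = 28
Base - F - M - N - E - Base: 6+5+6+2+9 = 28
Base - F - E - M - N - Base: 6+4+8+6+7 = 31
Base - F - N - M - E - Base: 6+3+6+8+9 = 32
Base - E - M - F - N - Base: 9+8+5+3+7 = 32
Base - E - F - M - N - Base: 9+4+5+6+7 = 31
The minimum is 19.
One optimal route: Base → M → F → E → N → Base (or its reverse).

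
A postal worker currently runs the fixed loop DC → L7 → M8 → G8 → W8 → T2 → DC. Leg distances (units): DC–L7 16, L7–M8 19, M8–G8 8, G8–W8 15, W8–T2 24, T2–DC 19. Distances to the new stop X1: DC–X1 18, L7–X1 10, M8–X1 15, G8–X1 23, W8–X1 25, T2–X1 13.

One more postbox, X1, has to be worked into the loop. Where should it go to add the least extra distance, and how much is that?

Insertion cost between consecutive stops i–j is d(i,X1) + d(X1,j) − d(i,j):
  between DC and L7: 18 + 10 − 16 = 12
  between L7 and M8: 10 + 15 − 19 = 6
  between M8 and G8: 15 + 23 − 8 = 30
  between G8 and W8: 23 + 25 − 15 = 33
  between W8 and T2: 25 + 13 − 24 = 14
  between T2 and DC: 13 + 18 − 19 = 12
Cheapest insertion is between L7 and M8, adding 6.
New total = 101 + 6 = 107.

+6 — insert X1 between L7 and M8.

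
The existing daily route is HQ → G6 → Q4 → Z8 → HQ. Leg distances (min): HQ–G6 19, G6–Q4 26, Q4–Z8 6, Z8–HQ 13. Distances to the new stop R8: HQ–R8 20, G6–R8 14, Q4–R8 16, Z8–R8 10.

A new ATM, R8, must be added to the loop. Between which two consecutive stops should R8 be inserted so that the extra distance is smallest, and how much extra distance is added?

Insertion cost between consecutive stops i–j is d(i,R8) + d(R8,j) − d(i,j):
  between HQ and G6: 20 + 14 − 19 = 15
  between G6 and Q4: 14 + 16 − 26 = 4
  between Q4 and Z8: 16 + 10 − 6 = 20
  between Z8 and HQ: 10 + 20 − 13 = 17
Cheapest insertion is between G6 and Q4, adding 4.
New total = 64 + 4 = 68.

Minimum extra distance: 4 min, inserting R8 between G6 and Q4.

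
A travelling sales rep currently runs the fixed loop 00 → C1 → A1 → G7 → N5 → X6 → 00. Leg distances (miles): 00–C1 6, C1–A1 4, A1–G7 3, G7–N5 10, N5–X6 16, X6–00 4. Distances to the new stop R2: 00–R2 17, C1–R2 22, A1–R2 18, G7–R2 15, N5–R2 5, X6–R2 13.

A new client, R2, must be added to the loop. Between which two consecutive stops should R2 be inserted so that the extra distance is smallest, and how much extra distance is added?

Insertion cost between consecutive stops i–j is d(i,R2) + d(R2,j) − d(i,j):
  between 00 and C1: 17 + 22 − 6 = 33
  between C1 and A1: 22 + 18 − 4 = 36
  between A1 and G7: 18 + 15 − 3 = 30
  between G7 and N5: 15 + 5 − 10 = 10
  between N5 and X6: 5 + 13 − 16 = 2
  between X6 and 00: 13 + 17 − 4 = 26
Cheapest insertion is between N5 and X6, adding 2.
New total = 43 + 2 = 45.

Adding 2 miles by placing R2 on the N5–X6 leg.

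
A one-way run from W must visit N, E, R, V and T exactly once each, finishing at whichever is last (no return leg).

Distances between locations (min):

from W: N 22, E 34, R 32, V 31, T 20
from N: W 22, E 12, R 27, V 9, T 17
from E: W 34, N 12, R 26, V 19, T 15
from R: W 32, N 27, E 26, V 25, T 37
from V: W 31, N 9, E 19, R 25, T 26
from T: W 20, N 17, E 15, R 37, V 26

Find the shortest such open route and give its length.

There are 5! = 120 possible orderings.
W→N→E→R→V→T: 22+12+26+25+26 = 111
W→N→E→R→T→V: 22+12+26+37+26 = 123
W→N→E→V→R→T: 22+12+19+25+37 = 115
W→N→E→V→T→R: 22+12+19+26+37 = 116
W→N→E→T→R→V: 22+12+15+37+25 = 111
W→N→E→T→V→R: 22+12+15+26+25 = 100
W→N→R→E→V→T: 22+27+26+19+26 = 120
W→N→R→E→T→V: 22+27+26+15+26 = 116
W→N→R→V→E→T: 22+27+25+19+15 = 108
W→N→R→V→T→E: 22+27+25+26+15 = 115
W→N→R→T→E→V: 22+27+37+15+19 = 120
W→N→R→T→V→E: 22+27+37+26+19 = 131
W→N→V→E→R→T: 22+9+19+26+37 = 113
W→N→V→E→T→R: 22+9+19+15+37 = 102
… (106 more)
W→T→E→N→V→R: 20+15+12+9+25 = 81  ← best
The minimum is 81.
One shortest path: W → T → E → N → V → R.

Shortest open route: 81 min.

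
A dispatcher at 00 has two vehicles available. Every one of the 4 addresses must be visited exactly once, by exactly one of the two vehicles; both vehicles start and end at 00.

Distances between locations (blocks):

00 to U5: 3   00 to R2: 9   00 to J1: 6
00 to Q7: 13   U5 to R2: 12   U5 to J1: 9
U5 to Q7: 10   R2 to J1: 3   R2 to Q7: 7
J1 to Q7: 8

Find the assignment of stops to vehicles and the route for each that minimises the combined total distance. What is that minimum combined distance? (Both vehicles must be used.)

There are 2^3 − 1 = 7 ways to divide the 4 stops into two non-empty groups. For each, the best each vehicle can do is its own shortest tour through its group:
  {U5} + {R2, J1, Q7}: 6 + 29 = 35
  {R2} + {U5, J1, Q7}: 18 + 27 = 45
  {U5, R2} + {J1, Q7}: 24 + 27 = 51
  {J1} + {U5, R2, Q7}: 12 + 29 = 41
  {U5, J1} + {R2, Q7}: 18 + 29 = 47
  {R2, J1} + {U5, Q7}: 18 + 26 = 44
  … (7 splits in total)
Best: vehicle 1 00 → U5 → 00 = 6; vehicle 2 00 → J1 → R2 → Q7 → 00 = 29; combined 35.

Minimum combined distance: 35 blocks.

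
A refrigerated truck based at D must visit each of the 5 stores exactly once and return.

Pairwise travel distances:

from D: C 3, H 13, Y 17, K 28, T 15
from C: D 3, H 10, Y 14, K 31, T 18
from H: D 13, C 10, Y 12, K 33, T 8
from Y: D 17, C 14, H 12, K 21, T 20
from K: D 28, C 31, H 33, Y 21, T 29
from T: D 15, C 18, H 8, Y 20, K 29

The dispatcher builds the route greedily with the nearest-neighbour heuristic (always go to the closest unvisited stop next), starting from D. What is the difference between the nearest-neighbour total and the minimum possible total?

2 longer than the optimal tour.

D: C=3, H=13, T=15, Y=17, K=28 ⇒ C
C: H=10, Y=14, T=18, K=31 ⇒ H
H: T=8, Y=12, K=33 ⇒ T
T: Y=20, K=29 ⇒ Y
Y: K=21 ⇒ K
NN route D → C → H → T → Y → K → D costs 90.
Optimal: D → C → H → T → K → Y → D costs 88 (by enumerating all 60 distinct tours).
Excess = 90 − 88 = 2.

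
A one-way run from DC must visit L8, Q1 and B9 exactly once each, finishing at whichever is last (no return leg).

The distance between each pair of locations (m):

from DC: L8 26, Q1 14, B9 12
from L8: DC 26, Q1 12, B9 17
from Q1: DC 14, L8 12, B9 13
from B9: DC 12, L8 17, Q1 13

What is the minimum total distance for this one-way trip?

37 m — the minimum one-way total.

There are 3! = 6 possible orderings.
DC→L8→Q1→B9: 26+12+13 = 51
DC→L8→B9→Q1: 26+17+13 = 56
DC→Q1→L8→B9: 14+12+17 = 43
DC→Q1→B9→L8: 14+13+17 = 44
DC→B9→L8→Q1: 12+17+12 = 41
DC→B9→Q1→L8: 12+13+12 = 37
The minimum is 37.
One shortest path: DC → B9 → Q1 → L8.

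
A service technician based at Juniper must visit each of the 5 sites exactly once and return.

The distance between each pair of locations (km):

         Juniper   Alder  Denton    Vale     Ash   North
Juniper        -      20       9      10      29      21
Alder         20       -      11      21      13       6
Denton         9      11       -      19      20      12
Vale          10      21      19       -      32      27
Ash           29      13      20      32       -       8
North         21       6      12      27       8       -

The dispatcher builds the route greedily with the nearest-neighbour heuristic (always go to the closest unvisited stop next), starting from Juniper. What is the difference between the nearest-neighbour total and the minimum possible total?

From Juniper: Denton=9, Vale=10, Alder=20, North=21, Ash=29 → choose Denton (9).
From Denton: Alder=11, North=12, Vale=19, Ash=20 → choose Alder (11).
From Alder: North=6, Ash=13, Vale=21 → choose North (6).
From North: Ash=8, Vale=27 → choose Ash (8).
From Ash: Vale=32 → choose Vale (32).
NN route Juniper → Denton → Alder → North → Ash → Vale → Juniper costs 76.
Optimal: Juniper → Denton → North → Ash → Alder → Vale → Juniper costs 73 (by enumerating all 60 distinct tours).
Excess = 76 − 73 = 3.

The nearest-neighbour route is 3 km longer than optimal.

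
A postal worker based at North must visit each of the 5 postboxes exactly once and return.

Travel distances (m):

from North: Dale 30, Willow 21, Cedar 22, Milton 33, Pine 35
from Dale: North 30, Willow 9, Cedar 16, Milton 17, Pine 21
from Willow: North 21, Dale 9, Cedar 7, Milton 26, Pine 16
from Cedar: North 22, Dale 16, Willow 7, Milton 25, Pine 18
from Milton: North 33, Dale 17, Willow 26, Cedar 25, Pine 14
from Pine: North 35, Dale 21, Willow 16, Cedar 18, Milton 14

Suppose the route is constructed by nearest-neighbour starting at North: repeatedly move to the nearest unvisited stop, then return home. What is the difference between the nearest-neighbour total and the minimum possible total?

Excess over optimum: 9 m.

From North: Willow=21, Cedar=22, Dale=30, Milton=33, Pine=35 → choose Willow (21).
From Willow: Cedar=7, Dale=9, Pine=16, Milton=26 → choose Cedar (7).
From Cedar: Dale=16, Pine=18, Milton=25 → choose Dale (16).
From Dale: Milton=17, Pine=21 → choose Milton (17).
From Milton: Pine=14 → choose Pine (14).
NN route North → Willow → Cedar → Dale → Milton → Pine → North costs 110.
Optimal: North → Willow → Dale → Milton → Pine → Cedar → North costs 101 (by enumerating all 60 distinct tours).
Excess = 110 − 101 = 9.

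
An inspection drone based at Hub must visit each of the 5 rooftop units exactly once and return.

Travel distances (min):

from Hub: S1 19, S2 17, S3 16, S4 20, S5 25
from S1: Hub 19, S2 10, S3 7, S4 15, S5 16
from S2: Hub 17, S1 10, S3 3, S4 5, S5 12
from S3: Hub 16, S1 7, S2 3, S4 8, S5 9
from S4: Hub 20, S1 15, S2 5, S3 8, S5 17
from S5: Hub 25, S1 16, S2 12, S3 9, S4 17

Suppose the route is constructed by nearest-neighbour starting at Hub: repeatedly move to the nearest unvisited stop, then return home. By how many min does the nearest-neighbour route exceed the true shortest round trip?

The nearest-neighbour route is 8 min longer than optimal.

Hub: S3=16, S2=17, S1=19, S4=20, S5=25 ⇒ S3
S3: S2=3, S1=7, S4=8, S5=9 ⇒ S2
S2: S4=5, S1=10, S5=12 ⇒ S4
S4: S1=15, S5=17 ⇒ S1
S1: S5=16 ⇒ S5
NN route Hub → S3 → S2 → S4 → S1 → S5 → Hub costs 80.
Optimal: Hub → S1 → S3 → S5 → S2 → S4 → Hub costs 72 (by enumerating all 60 distinct tours).
Excess = 80 − 72 = 8.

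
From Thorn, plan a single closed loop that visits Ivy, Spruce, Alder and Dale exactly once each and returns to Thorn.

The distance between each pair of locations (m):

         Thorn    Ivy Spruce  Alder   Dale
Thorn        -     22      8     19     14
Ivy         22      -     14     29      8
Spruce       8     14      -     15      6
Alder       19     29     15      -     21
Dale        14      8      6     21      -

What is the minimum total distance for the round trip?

70 m — the shortest possible round trip.

Thorn → Ivy → Spruce → Alder → Dale → Thorn: 22+14+15+21+14 = 86
Thorn → Ivy → Spruce → Dale → Alder → Thorn: 22+14+6+21+19 = 82
Thorn → Ivy → Alder → Spruce → Dale → Thorn: 22+29+15+6+14 = 86
Thorn → Ivy → Alder → Dale → Spruce → Thorn: 22+29+21+6+8 = 86
Thorn → Ivy → Dale → Spruce → Alder → Thorn: 22+8+6+15+19 = 70
Thorn → Ivy → Dale → Alder → Spruce → Thorn: 22+8+21+15+8 = 74
Thorn → Spruce → Ivy → Alder → Dale → Thorn: 8+14+29+21+14 = 86
Thorn → Spruce → Ivy → Dale → Alder → Thorn: 8+14+8+21+19 = 70
Thorn → Spruce → Alder → Ivy → Dale → Thorn: 8+15+29+8+14 = 74
Thorn → Spruce → Dale → Ivy → Alder → Thorn: 8+6+8+29+19 = 70
Thorn → Alder → Ivy → Spruce → Dale → Thorn: 19+29+14+6+14 = 82
Thorn → Alder → Spruce → Ivy → Dale → Thorn: 19+15+14+8+14 = 70
The minimum is 70.
One optimal route: Thorn → Ivy → Dale → Spruce → Alder → Thorn (or its reverse).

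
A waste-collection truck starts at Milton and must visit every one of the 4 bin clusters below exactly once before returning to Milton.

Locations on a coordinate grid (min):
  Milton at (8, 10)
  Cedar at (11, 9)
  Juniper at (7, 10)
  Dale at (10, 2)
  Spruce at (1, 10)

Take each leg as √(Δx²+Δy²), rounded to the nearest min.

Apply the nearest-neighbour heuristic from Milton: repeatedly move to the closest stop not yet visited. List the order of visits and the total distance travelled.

Nearest-neighbour total = 31 min; route Milton → Juniper → Cedar → Dale → Spruce → Milton.

At Milton the remaining stops are Juniper 1, Cedar 3, Spruce 7, Dale 8; go to Juniper.
At Juniper the remaining stops are Cedar 4, Spruce 6, Dale 9; go to Cedar.
At Cedar the remaining stops are Dale 7, Spruce 10; go to Dale.
At Dale the remaining stops are Spruce 12; go to Spruce.
Return Spruce→Milton: 7.
Total = 1 + 4 + 7 + 12 + 7 = 31.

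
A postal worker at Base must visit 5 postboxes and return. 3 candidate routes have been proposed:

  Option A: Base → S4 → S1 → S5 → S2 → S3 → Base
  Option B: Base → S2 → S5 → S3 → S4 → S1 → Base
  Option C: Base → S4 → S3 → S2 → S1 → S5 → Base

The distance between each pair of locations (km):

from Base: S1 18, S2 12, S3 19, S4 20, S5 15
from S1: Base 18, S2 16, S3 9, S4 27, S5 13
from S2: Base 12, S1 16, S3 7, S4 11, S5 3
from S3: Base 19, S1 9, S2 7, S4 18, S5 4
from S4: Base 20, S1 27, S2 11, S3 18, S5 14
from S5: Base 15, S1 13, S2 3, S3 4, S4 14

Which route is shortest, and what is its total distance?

82 km — Option B is the shortest.

Option A: 20 + 27 + 13 + 3 + 7 + 19 = 89
Option B: 12 + 3 + 4 + 18 + 27 + 18 = 82
Option C: 20 + 18 + 7 + 16 + 13 + 15 = 89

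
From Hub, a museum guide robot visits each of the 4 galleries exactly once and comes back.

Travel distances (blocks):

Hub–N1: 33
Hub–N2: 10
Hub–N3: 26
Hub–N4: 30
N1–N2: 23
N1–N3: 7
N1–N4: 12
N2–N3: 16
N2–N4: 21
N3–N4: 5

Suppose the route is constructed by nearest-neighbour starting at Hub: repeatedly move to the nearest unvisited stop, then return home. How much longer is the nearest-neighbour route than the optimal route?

Hub: N2=10, N3=26, N4=30, N1=33 ⇒ N2
N2: N3=16, N4=21, N1=23 ⇒ N3
N3: N4=5, N1=7 ⇒ N4
N4: N1=12 ⇒ N1
NN route Hub → N2 → N3 → N4 → N1 → Hub costs 76.
Optimal: Hub → N2 → N1 → N3 → N4 → Hub costs 75 (by enumerating all 12 distinct tours).
Excess = 76 − 75 = 1.

1 blocks longer than the optimal tour.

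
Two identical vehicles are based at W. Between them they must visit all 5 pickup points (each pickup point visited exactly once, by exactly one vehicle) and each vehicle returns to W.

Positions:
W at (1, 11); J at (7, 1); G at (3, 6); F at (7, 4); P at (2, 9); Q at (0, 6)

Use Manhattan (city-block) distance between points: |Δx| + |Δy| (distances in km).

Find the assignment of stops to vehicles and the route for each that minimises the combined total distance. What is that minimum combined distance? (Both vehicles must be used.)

Try each way of splitting the stops between the two vehicles (each non-empty) and, for each split, find the best tour for each vehicle:
  {J} + {G, F, P, Q}: 32 + 28 = 60
  {G} + {J, F, P, Q}: 14 + 34 = 48
  {J, G} + {F, P, Q}: 32 + 28 = 60
  {F} + {J, G, P, Q}: 26 + 34 = 60
  {J, F} + {G, P, Q}: 32 + 16 = 48
  {G, F} + {J, P, Q}: 26 + 34 = 60
  … (15 splits in total)
  {P} + {J, G, F, Q}: 6 + 34 = 40  ← best
Best: vehicle 1 W → P → W = 6; vehicle 2 W → J → F → G → Q → W = 34; combined 40.

40 km — the smallest possible combined total.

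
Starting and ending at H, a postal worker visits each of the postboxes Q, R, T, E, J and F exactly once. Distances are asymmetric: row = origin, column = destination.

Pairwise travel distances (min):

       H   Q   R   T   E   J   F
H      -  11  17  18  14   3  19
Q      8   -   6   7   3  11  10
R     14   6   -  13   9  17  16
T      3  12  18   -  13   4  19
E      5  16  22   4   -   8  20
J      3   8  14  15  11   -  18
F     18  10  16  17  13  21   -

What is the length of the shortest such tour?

H→Q→R→T→E→J→F→H: 11+6+13+13+8+18+18 = 87
H→Q→R→T→E→F→J→H: 11+6+13+13+20+21+3 = 87
H→Q→R→T→J→E→F→H: 11+6+13+4+11+20+18 = 83
H→Q→R→T→J→F→E→H: 11+6+13+4+18+13+5 = 70
H→Q→R→T→F→E→J→H: 11+6+13+19+13+8+3 = 73
H→Q→R→T→F→J→E→H: 11+6+13+19+21+11+5 = 86
H→Q→R→E→T→J→F→H: 11+6+9+4+4+18+18 = 70
H→Q→R→E→T→F→J→H: 11+6+9+4+19+21+3 = 73
… (712 more)
H→J→Q→R→F→E→T→H: 3+8+6+16+13+4+3 = 53  ← best
The minimum is 53.
One optimal route: H → J → Q → R → F → E → T → H.

53 min — the shortest possible round trip.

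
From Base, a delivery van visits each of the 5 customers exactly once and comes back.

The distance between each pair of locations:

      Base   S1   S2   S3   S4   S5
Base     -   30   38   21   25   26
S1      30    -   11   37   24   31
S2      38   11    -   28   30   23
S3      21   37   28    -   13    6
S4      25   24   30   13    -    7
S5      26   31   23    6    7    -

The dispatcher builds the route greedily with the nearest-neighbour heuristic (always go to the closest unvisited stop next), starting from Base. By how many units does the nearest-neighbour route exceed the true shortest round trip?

The nearest-neighbour route is 2 longer than optimal.

From Base: S3=21, S4=25, S5=26, S1=30, S2=38 → choose S3 (21).
From S3: S5=6, S4=13, S2=28, S1=37 → choose S5 (6).
From S5: S4=7, S2=23, S1=31 → choose S4 (7).
From S4: S1=24, S2=30 → choose S1 (24).
From S1: S2=11 → choose S2 (11).
NN route Base → S3 → S5 → S4 → S1 → S2 → Base costs 107.
Optimal: Base → S1 → S2 → S4 → S5 → S3 → Base costs 105 (by enumerating all 60 distinct tours).
Excess = 107 − 105 = 2.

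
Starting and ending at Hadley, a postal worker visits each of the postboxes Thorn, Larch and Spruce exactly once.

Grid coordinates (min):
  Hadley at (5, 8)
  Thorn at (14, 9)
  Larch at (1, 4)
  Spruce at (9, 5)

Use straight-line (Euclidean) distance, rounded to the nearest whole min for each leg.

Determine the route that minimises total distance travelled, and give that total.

29 min — the shortest possible round trip.

With 3 stops there are 3!/2 = 3 distinct round trips (a route and its reverse cost the same).
Hadley - Thorn - Larch - Spruce - Hadley: 9+14+8+5 = 36
Hadley - Thorn - Spruce - Larch - Hadley: 9+6+8+6 = 29
Hadley - Larch - Thorn - Spruce - Hadley: 6+14+6+5 = 31
The minimum is 29.
One optimal route: Hadley → Thorn → Spruce → Larch → Hadley (or its reverse).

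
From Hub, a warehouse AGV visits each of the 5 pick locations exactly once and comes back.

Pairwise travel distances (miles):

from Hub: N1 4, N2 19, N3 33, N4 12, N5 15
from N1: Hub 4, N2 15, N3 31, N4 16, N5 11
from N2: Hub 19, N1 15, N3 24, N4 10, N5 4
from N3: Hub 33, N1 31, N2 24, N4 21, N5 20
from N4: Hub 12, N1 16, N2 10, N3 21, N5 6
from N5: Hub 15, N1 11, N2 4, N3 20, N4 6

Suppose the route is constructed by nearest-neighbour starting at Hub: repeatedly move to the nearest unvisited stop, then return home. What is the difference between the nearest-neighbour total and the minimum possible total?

7 miles longer than the optimal tour.

From Hub: N1=4, N4=12, N5=15, N2=19, N3=33 → choose N1 (4).
From N1: N5=11, N2=15, N4=16, N3=31 → choose N5 (11).
From N5: N2=4, N4=6, N3=20 → choose N2 (4).
From N2: N4=10, N3=24 → choose N4 (10).
From N4: N3=21 → choose N3 (21).
NN route Hub → N1 → N5 → N2 → N4 → N3 → Hub costs 83.
Optimal: Hub → N1 → N2 → N5 → N3 → N4 → Hub costs 76 (by enumerating all 60 distinct tours).
Excess = 83 − 76 = 7.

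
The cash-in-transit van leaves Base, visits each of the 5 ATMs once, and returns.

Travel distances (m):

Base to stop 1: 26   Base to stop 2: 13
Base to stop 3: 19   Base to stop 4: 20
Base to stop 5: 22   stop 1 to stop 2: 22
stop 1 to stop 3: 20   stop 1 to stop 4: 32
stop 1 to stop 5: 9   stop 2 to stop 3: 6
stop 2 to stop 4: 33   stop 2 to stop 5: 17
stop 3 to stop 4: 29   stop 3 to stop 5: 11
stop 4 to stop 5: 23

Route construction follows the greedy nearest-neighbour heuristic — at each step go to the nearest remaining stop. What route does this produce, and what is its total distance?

At Base the remaining stops are stop 2 13, stop 3 19, stop 4 20, stop 5 22, stop 1 26; go to stop 2.
At stop 2 the remaining stops are stop 3 6, stop 5 17, stop 1 22, stop 4 33; go to stop 3.
At stop 3 the remaining stops are stop 5 11, stop 1 20, stop 4 29; go to stop 5.
At stop 5 the remaining stops are stop 1 9, stop 4 23; go to stop 1.
At stop 1 the remaining stops are stop 4 32; go to stop 4.
Return stop 4→Base: 20.
Total = 13 + 6 + 11 + 9 + 32 + 20 = 91.

91 m along Base → stop 2 → stop 3 → stop 5 → stop 1 → stop 4 → Base.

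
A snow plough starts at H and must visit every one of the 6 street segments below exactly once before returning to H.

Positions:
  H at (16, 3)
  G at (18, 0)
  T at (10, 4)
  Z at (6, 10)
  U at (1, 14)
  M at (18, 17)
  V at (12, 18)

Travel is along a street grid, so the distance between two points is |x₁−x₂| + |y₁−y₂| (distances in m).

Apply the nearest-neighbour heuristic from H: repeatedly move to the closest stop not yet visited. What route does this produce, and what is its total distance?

H → [G:5 / T:7 / M:16 / Z:17 / V:19 / U:26] → G (5)
G → [T:12 / M:17 / Z:22 / V:24 / U:31] → T (12)
T → [Z:10 / V:16 / U:19 / M:21] → Z (10)
Z → [U:9 / V:14 / M:19] → U (9)
U → [V:15 / M:20] → V (15)
V → [M:7] → M (7)
Return M→H: 16.
Total = 5 + 12 + 10 + 9 + 15 + 7 + 16 = 74.

Total distance 74 m via the nearest-neighbour route H → G → T → Z → U → V → M → H.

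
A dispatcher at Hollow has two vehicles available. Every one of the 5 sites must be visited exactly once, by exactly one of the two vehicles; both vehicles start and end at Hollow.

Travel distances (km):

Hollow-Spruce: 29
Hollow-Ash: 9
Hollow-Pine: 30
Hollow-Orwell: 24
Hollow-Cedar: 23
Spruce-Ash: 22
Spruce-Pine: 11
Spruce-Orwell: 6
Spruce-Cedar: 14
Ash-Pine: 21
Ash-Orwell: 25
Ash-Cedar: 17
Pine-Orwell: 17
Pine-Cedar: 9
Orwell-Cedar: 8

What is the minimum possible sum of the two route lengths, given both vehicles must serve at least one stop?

Check every non-empty split of the stops between the two vehicles; for each half take its own optimal tour:
  {Spruce} + {Ash, Pine, Orwell, Cedar}: 58 + 71 = 129
  {Ash} + {Spruce, Pine, Orwell, Cedar}: 18 + 73 = 91
  {Spruce, Ash} + {Pine, Orwell, Cedar}: 60 + 71 = 131
  {Pine} + {Spruce, Ash, Orwell, Cedar}: 60 + 68 = 128
  {Spruce, Pine} + {Ash, Orwell, Cedar}: 70 + 58 = 128
  {Ash, Pine} + {Spruce, Orwell, Cedar}: 60 + 66 = 126
  … (15 splits in total)
Best: vehicle 1 Hollow → Ash → Hollow = 18; vehicle 2 Hollow → Orwell → Spruce → Pine → Cedar → Hollow = 73; combined 91.

Minimum combined distance: 91 km.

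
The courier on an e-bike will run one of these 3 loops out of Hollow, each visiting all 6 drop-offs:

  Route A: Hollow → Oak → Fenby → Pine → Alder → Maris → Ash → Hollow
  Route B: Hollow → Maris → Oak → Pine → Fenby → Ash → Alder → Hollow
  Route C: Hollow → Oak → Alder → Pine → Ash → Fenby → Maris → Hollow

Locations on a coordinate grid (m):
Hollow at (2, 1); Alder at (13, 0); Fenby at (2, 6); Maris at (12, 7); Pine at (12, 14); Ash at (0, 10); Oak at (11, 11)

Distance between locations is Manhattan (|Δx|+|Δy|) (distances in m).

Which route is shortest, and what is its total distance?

84 m — Route B is the shortest.

Route A: 19 + 14 + 18 + 15 + 8 + 15 + 11 = 100
Route B: 16 + 5 + 4 + 18 + 6 + 23 + 12 = 84
Route C: 19 + 13 + 15 + 16 + 6 + 11 + 16 = 96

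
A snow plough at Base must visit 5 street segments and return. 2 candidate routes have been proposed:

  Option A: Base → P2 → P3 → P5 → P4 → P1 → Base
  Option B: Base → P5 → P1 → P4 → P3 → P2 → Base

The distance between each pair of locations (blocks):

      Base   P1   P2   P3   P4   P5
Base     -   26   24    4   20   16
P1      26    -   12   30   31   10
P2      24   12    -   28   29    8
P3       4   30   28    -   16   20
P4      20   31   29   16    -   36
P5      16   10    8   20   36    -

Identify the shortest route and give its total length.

Option A: 24 + 28 + 20 + 36 + 31 + 26 = 165
Option B: 16 + 10 + 31 + 16 + 28 + 24 = 125

Shortest is Option B, total 125 blocks.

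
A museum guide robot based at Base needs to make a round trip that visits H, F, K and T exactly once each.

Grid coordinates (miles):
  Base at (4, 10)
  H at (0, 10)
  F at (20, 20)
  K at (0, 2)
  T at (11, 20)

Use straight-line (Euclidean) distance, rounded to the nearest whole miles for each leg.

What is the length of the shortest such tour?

60 miles — the shortest possible round trip.

Base - H - F - K - T - Base: 4+22+27+21+12 = 86
Base - H - F - T - K - Base: 4+22+9+21+9 = 65
Base - H - K - F - T - Base: 4+8+27+9+12 = 60
Base - H - K - T - F - Base: 4+8+21+9+19 = 61
Base - H - T - F - K - Base: 4+15+9+27+9 = 64
Base - H - T - K - F - Base: 4+15+21+27+19 = 86
Base - F - H - K - T - Base: 19+22+8+21+12 = 82
Base - F - H - T - K - Base: 19+22+15+21+9 = 86
Base - F - K - H - T - Base: 19+27+8+15+12 = 81
Base - F - T - H - K - Base: 19+9+15+8+9 = 60
Base - K - H - F - T - Base: 9+8+22+9+12 = 60
Base - K - F - H - T - Base: 9+27+22+15+12 = 85
The minimum is 60.
One optimal route: Base → H → K → F → T → Base (or its reverse).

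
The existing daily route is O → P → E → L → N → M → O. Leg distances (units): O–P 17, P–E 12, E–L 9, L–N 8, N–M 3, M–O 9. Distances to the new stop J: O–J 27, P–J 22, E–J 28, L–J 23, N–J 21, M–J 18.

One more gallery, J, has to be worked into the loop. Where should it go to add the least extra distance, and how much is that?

Insertion cost between consecutive stops i–j is d(i,J) + d(J,j) − d(i,j):
  between O and P: 27 + 22 − 17 = 32
  between P and E: 22 + 28 − 12 = 38
  between E and L: 28 + 23 − 9 = 42
  between L and N: 23 + 21 − 8 = 36
  between N and M: 21 + 18 − 3 = 36
  between M and O: 18 + 27 − 9 = 36
Cheapest insertion is between O and P, adding 32.
New total = 58 + 32 = 90.

+32 — insert J between O and P.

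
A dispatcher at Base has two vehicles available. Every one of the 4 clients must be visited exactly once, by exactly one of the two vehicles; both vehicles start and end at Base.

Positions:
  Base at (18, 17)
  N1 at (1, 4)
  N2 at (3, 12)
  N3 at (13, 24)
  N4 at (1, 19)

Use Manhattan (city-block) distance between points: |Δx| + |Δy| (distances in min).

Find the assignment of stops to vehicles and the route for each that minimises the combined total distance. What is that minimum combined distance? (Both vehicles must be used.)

Try each way of splitting the stops between the two vehicles (each non-empty) and, for each split, find the best tour for each vehicle:
  {N1} + {N2, N3, N4}: 60 + 58 = 118
  {N2} + {N1, N3, N4}: 40 + 74 = 114
  {N1, N2} + {N3, N4}: 60 + 48 = 108
  {N3} + {N1, N2, N4}: 24 + 64 = 88
  {N1, N3} + {N2, N4}: 74 + 48 = 122
  {N2, N3} + {N1, N4}: 54 + 64 = 118
  … (7 splits in total)
Best: vehicle 1 Base → N3 → Base = 24; vehicle 2 Base → N2 → N1 → N4 → Base = 64; combined 88.

88 min — the smallest possible combined total.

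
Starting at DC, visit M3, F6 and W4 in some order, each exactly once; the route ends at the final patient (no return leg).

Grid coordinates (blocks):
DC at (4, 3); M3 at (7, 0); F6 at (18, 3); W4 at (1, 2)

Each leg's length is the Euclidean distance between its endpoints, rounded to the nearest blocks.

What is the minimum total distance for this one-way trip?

Minimum one-way distance = 20 blocks.

There are 3! = 6 possible orderings.
DC → M3 → F6 → W4: 4+11+17 = 32
DC → M3 → W4 → F6: 4+6+17 = 27
DC → F6 → M3 → W4: 14+11+6 = 31
DC → F6 → W4 → M3: 14+17+6 = 37
DC → W4 → M3 → F6: 3+6+11 = 20
DC → W4 → F6 → M3: 3+17+11 = 31
The minimum is 20.
One shortest path: DC → W4 → M3 → F6.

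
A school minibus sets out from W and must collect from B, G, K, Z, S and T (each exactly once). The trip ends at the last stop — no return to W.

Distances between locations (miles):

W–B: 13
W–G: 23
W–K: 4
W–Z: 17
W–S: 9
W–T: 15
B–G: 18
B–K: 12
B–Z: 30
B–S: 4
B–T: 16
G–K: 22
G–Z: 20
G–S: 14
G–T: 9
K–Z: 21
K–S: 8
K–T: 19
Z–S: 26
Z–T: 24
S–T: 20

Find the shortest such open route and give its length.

There are 6! = 720 possible orderings.
W→B→G→K→Z→S→T: 13+18+22+21+26+20 = 120
W→B→G→K→Z→T→S: 13+18+22+21+24+20 = 118
W→B→G→K→S→Z→T: 13+18+22+8+26+24 = 111
W→B→G→K→S→T→Z: 13+18+22+8+20+24 = 105
W→B→G→K→T→Z→S: 13+18+22+19+24+26 = 122
W→B→G→K→T→S→Z: 13+18+22+19+20+26 = 118
W→B→G→Z→K→S→T: 13+18+20+21+8+20 = 100
W→B→G→Z→K→T→S: 13+18+20+21+19+20 = 111
… (712 more)
W→K→S→B→T→G→Z: 4+8+4+16+9+20 = 61  ← best
The minimum is 61.
One shortest path: W → K → S → B → T → G → Z.

61 miles — the minimum one-way total.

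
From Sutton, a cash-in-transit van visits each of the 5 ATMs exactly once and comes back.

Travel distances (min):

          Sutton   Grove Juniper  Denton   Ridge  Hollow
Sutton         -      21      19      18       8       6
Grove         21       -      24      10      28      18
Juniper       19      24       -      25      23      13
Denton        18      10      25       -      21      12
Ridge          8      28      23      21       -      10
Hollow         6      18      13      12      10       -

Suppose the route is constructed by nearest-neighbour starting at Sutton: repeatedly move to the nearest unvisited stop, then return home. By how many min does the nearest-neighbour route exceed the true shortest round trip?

From Sutton: Hollow=6, Ridge=8, Denton=18, Juniper=19, Grove=21 → choose Hollow (6).
From Hollow: Ridge=10, Denton=12, Juniper=13, Grove=18 → choose Ridge (10).
From Ridge: Denton=21, Juniper=23, Grove=28 → choose Denton (21).
From Denton: Grove=10, Juniper=25 → choose Grove (10).
From Grove: Juniper=24 → choose Juniper (24).
NN route Sutton → Hollow → Ridge → Denton → Grove → Juniper → Sutton costs 90.
Optimal: Sutton → Ridge → Denton → Grove → Juniper → Hollow → Sutton costs 82 (by enumerating all 60 distinct tours).
Excess = 90 − 82 = 8.

The nearest-neighbour route is 8 min longer than optimal.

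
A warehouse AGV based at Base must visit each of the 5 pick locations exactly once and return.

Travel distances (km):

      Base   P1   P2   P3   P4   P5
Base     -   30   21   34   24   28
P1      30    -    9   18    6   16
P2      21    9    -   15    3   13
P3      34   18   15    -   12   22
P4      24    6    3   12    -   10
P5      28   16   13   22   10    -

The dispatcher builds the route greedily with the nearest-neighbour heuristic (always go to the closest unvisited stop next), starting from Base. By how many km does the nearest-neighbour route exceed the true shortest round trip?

Base: P2=21, P4=24, P5=28, P1=30, P3=34 ⇒ P2
P2: P4=3, P1=9, P5=13, P3=15 ⇒ P4
P4: P1=6, P5=10, P3=12 ⇒ P1
P1: P5=16, P3=18 ⇒ P5
P5: P3=22 ⇒ P3
NN route Base → P2 → P4 → P1 → P5 → P3 → Base costs 102.
Optimal: Base → P2 → P1 → P3 → P4 → P5 → Base costs 98 (by enumerating all 60 distinct tours).
Excess = 102 − 98 = 4.

4 km longer than the optimal tour.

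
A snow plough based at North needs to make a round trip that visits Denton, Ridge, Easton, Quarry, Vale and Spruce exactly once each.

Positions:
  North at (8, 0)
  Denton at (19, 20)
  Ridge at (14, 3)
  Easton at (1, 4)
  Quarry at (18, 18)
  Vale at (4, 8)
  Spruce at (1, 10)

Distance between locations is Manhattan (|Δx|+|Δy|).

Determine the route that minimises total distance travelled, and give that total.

Minimum total distance: 80.

There are 360 distinct closed tours to check (reversals are equivalent).
North-Denton-Ridge-Easton-Quarry-Vale-Spruce-North: 31+22+14+31+24+5+17 = 144
North-Denton-Ridge-Easton-Quarry-Spruce-Vale-North: 31+22+14+31+25+5+12 = 140
North-Denton-Ridge-Easton-Vale-Quarry-Spruce-North: 31+22+14+7+24+25+17 = 140
North-Denton-Ridge-Easton-Vale-Spruce-Quarry-North: 31+22+14+7+5+25+28 = 132
North-Denton-Ridge-Easton-Spruce-Quarry-Vale-North: 31+22+14+6+25+24+12 = 134
North-Denton-Ridge-Easton-Spruce-Vale-Quarry-North: 31+22+14+6+5+24+28 = 130
North-Denton-Ridge-Quarry-Easton-Vale-Spruce-North: 31+22+19+31+7+5+17 = 132
North-Denton-Ridge-Quarry-Easton-Spruce-Vale-North: 31+22+19+31+6+5+12 = 126
… (352 more)
North-Ridge-Denton-Quarry-Vale-Spruce-Easton-North: 9+22+3+24+5+6+11 = 80  ← best
The minimum is 80.
One optimal route: North → Ridge → Denton → Quarry → Vale → Spruce → Easton → North (or its reverse).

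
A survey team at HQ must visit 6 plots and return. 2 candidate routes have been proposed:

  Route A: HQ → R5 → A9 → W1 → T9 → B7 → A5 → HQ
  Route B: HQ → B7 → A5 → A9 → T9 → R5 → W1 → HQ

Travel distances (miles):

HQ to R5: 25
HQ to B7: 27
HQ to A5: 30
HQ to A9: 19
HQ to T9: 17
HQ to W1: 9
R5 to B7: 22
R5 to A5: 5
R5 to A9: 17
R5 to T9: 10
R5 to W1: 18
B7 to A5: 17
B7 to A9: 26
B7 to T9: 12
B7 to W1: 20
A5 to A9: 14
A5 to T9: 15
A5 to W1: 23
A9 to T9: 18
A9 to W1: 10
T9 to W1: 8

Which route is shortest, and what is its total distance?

Route A: 25 + 17 + 10 + 8 + 12 + 17 + 30 = 119
Route B: 27 + 17 + 14 + 18 + 10 + 18 + 9 = 113

113 miles — Route B is the shortest.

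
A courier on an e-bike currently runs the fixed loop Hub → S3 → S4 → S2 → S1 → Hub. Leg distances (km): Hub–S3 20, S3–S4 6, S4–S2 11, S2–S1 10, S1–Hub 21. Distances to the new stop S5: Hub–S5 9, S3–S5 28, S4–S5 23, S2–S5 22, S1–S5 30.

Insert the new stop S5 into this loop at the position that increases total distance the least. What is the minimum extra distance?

Insertion cost between consecutive stops i–j is d(i,S5) + d(S5,j) − d(i,j):
  between Hub and S3: 9 + 28 − 20 = 17
  between S3 and S4: 28 + 23 − 6 = 45
  between S4 and S2: 23 + 22 − 11 = 34
  between S2 and S1: 22 + 30 − 10 = 42
  between S1 and Hub: 30 + 9 − 21 = 18
Cheapest insertion is between Hub and S3, adding 17.
New total = 68 + 17 = 85.

Minimum extra distance: 17 km, inserting S5 between Hub and S3.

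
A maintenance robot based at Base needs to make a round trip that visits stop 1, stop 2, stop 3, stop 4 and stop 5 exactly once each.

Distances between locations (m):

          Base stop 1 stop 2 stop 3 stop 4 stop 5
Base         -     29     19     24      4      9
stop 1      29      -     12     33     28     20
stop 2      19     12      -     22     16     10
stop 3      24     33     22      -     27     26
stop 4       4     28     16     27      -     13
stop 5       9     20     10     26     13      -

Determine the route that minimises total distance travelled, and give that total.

Base-stop 1-stop 2-stop 3-stop 4-stop 5-Base: 29+12+22+27+13+9 = 112
Base-stop 1-stop 2-stop 3-stop 5-stop 4-Base: 29+12+22+26+13+4 = 106
Base-stop 1-stop 2-stop 4-stop 3-stop 5-Base: 29+12+16+27+26+9 = 119
Base-stop 1-stop 2-stop 4-stop 5-stop 3-Base: 29+12+16+13+26+24 = 120
Base-stop 1-stop 2-stop 5-stop 3-stop 4-Base: 29+12+10+26+27+4 = 108
Base-stop 1-stop 2-stop 5-stop 4-stop 3-Base: 29+12+10+13+27+24 = 115
Base-stop 1-stop 3-stop 2-stop 4-stop 5-Base: 29+33+22+16+13+9 = 122
Base-stop 1-stop 3-stop 2-stop 5-stop 4-Base: 29+33+22+10+13+4 = 111
Base-stop 1-stop 3-stop 4-stop 2-stop 5-Base: 29+33+27+16+10+9 = 124
Base-stop 1-stop 3-stop 4-stop 5-stop 2-Base: 29+33+27+13+10+19 = 131
Base-stop 1-stop 3-stop 5-stop 2-stop 4-Base: 29+33+26+10+16+4 = 118
Base-stop 1-stop 3-stop 5-stop 4-stop 2-Base: 29+33+26+13+16+19 = 136
Base-stop 1-stop 4-stop 2-stop 3-stop 5-Base: 29+28+16+22+26+9 = 130
Base-stop 1-stop 4-stop 2-stop 5-stop 3-Base: 29+28+16+10+26+24 = 133
… (46 more)
Base-stop 4-stop 3-stop 2-stop 1-stop 5-Base: 4+27+22+12+20+9 = 94  ← best
The minimum is 94.
One optimal route: Base → stop 4 → stop 3 → stop 2 → stop 1 → stop 5 → Base (or its reverse).

Minimum total distance: 94 m.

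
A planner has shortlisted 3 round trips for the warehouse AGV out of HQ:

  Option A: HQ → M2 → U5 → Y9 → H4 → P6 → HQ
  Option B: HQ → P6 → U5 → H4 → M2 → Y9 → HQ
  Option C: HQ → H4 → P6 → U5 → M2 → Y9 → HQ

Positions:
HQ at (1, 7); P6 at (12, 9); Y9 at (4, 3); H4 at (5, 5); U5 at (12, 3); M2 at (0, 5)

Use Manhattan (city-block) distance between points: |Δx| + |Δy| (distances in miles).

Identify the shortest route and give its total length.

46 miles — Option B is the shortest.

Option A: 3 + 14 + 8 + 3 + 11 + 13 = 52
Option B: 13 + 6 + 9 + 5 + 6 + 7 = 46
Option C: 6 + 11 + 6 + 14 + 6 + 7 = 50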